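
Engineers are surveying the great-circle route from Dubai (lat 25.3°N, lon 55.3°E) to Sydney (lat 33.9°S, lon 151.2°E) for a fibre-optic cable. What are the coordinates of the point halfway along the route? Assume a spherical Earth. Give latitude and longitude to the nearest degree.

≈ lat 6°S, lon 101°E

Convert each endpoint to a unit vector on the sphere (x = cos φ cos λ, y = cos φ sin λ, z = sin φ).
The central angle between the endpoints is δ = arccos(p₁·p₂) ≈ 1.892 rad (108.4°).
Interpolate at f = 1/2 with slerp weights a = sin((1−f)δ)/sin δ ≈ 0.855, b = sin(fδ)/sin δ ≈ 0.855.
p = a·p₁ + b·p₂ ≈ (-0.182, 0.977, -0.111); φ = arcsin(p_z) ≈ -6.40°, λ = atan2(p_y, p_x) ≈ 100.54°.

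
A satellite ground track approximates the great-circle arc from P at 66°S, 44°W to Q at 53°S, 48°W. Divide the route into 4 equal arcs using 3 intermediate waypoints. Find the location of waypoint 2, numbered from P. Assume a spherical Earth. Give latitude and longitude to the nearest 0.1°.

≈ 59.5°S, 46.4°W

Convert each endpoint to a unit vector on the sphere (x = cos φ cos λ, y = cos φ sin λ, z = sin φ).
The central angle between the endpoints is δ = arccos(p₁·p₂) ≈ 0.230 rad (13.2°).
Interpolate at f = 2/4 with slerp weights a = sin((1−f)δ)/sin δ ≈ 0.503, b = sin(fδ)/sin δ ≈ 0.503.
p = a·p₁ + b·p₂ ≈ (0.350, -0.367, -0.862); φ = arcsin(p_z) ≈ -59.51°, λ = atan2(p_y, p_x) ≈ -46.39°.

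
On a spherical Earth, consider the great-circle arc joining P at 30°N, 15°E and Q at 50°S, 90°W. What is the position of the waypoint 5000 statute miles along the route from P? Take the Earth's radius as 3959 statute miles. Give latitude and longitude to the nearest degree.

Convert each endpoint to a unit vector on the sphere (x = cos φ cos λ, y = cos φ sin λ, z = sin φ).
The central angle between the endpoints is δ = arccos(p₁·p₂) ≈ 2.126 rad (121.8°). The total great-circle distance is δ·R ≈ 2.126 × 3959 ≈ 8417 mi, so the target fraction is f = 5000/8417 ≈ 0.594.
Interpolate at f ≈ 0.594 with slerp weights a = sin((1−f)δ)/sin δ ≈ 0.894, b = sin(fδ)/sin δ ≈ 1.121.
p = a·p₁ + b·p₂ ≈ (0.748, -0.520, -0.412); φ = arcsin(p_z) ≈ -24.33°, λ = atan2(p_y, p_x) ≈ -34.83°.

≈ 24°S, 35°W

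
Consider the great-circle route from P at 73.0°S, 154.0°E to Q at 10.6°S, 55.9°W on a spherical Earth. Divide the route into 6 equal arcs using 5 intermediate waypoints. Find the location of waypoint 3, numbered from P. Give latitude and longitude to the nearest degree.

From cos δ = sin φ₁ sin φ₂ + cos φ₁ cos φ₂ cos Δλ, the central angle is δ ≈ 1.644 rad (94.2°).
Interpolate at f = 3/6 with slerp weights a = sin((1−f)δ)/sin δ ≈ 0.735, b = sin(fδ)/sin δ ≈ 0.735.
p = a·p₁ + b·p₂ ≈ (0.212, -0.504, -0.838); φ = arcsin(p_z) ≈ -56.88°, λ = atan2(p_y, p_x) ≈ -67.20°.

≈ 57°S, 67°W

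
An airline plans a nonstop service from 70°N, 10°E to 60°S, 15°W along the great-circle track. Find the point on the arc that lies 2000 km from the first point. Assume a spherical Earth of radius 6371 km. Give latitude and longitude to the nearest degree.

≈ 52°N, 2°E

Write both endpoints as unit vectors p₁, p₂ with components (cos φ cos λ, cos φ sin λ, sin φ).
The central angle between the endpoints is δ = arccos(p₁·p₂) ≈ 2.290 rad (131.2°). The total great-circle distance is δ·R ≈ 2.290 × 6371 ≈ 14590 km, so the target fraction is f = 2000/14590 ≈ 0.137.
Interpolate at f ≈ 0.137 with slerp weights a = sin((1−f)δ)/sin δ ≈ 1.222, b = sin(fδ)/sin δ ≈ 0.410.
p = a·p₁ + b·p₂ ≈ (0.610, 0.019, 0.792); φ = arcsin(p_z) ≈ 52.41°, λ = atan2(p_y, p_x) ≈ 1.83°.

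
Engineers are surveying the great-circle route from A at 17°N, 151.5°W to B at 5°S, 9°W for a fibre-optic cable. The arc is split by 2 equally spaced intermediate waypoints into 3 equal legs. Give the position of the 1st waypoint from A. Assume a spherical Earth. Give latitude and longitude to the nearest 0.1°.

≈ 21.4°N, 101.6°W

Write both endpoints as unit vectors p₁, p₂ with components (cos φ cos λ, cos φ sin λ, sin φ).
The central angle between the endpoints is δ = arccos(p₁·p₂) ≈ 2.468 rad (141.4°).
Interpolate at f = 1/3 with slerp weights a = sin((1−f)δ)/sin δ ≈ 1.598, b = sin(fδ)/sin δ ≈ 1.174.
p = a·p₁ + b·p₂ ≈ (-0.187, -0.912, 0.365); φ = arcsin(p_z) ≈ 21.39°, λ = atan2(p_y, p_x) ≈ -101.62°.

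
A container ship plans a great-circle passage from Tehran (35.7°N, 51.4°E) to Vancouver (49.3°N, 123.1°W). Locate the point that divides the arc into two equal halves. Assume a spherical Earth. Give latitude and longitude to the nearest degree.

≈ 83°N, 30°E

From cos δ = sin φ₁ sin φ₂ + cos φ₁ cos φ₂ cos Δλ, the central angle is δ ≈ 1.656 rad (94.9°).
Interpolate at f = 1/2 with slerp weights a = sin((1−f)δ)/sin δ ≈ 0.739, b = sin(fδ)/sin δ ≈ 0.739.
p = a·p₁ + b·p₂ ≈ (0.111, 0.065, 0.992); φ = arcsin(p_z) ≈ 82.59°, λ = atan2(p_y, p_x) ≈ 30.42°.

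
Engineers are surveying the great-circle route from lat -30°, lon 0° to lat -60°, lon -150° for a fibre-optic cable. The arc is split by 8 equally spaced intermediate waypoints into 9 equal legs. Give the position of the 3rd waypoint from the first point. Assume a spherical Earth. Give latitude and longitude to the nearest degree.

≈ lat -57°, lon -13°

Convert each endpoint to a unit vector on the sphere (x = cos φ cos λ, y = cos φ sin λ, z = sin φ).
The central angle between the endpoints is δ = arccos(p₁·p₂) ≈ 1.513 rad (86.7°).
Interpolate at f = 3/9 with slerp weights a = sin((1−f)δ)/sin δ ≈ 0.847, b = sin(fδ)/sin δ ≈ 0.484.
p = a·p₁ + b·p₂ ≈ (0.524, -0.121, -0.843); φ = arcsin(p_z) ≈ -57.44°, λ = atan2(p_y, p_x) ≈ -12.99°.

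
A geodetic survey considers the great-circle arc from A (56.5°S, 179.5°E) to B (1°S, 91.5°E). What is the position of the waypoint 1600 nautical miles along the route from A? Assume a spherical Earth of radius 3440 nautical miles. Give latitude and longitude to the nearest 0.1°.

Convert each endpoint to a unit vector on the sphere (x = cos φ cos λ, y = cos φ sin λ, z = sin φ).
The central angle between the endpoints is δ = arccos(p₁·p₂) ≈ 1.537 rad (88.1°). The total great-circle distance is δ·R ≈ 1.537 × 3440 ≈ 5287 nmi, so the target fraction is f = 1600/5287 ≈ 0.303.
Interpolate at f ≈ 0.303 with slerp weights a = sin((1−f)δ)/sin δ ≈ 0.879, b = sin(fδ)/sin δ ≈ 0.449.
p = a·p₁ + b·p₂ ≈ (-0.497, 0.453, -0.740); φ = arcsin(p_z) ≈ -47.77°, λ = atan2(p_y, p_x) ≈ 137.65°.

≈ (47.8°S, 137.6°E)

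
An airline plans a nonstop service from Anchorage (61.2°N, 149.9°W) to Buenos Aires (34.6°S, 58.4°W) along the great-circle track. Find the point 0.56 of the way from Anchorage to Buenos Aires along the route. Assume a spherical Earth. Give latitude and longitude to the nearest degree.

≈ (12°N, 86°W)

Convert each endpoint to a unit vector on the sphere (x = cos φ cos λ, y = cos φ sin λ, z = sin φ).
The central angle between the endpoints is δ = arccos(p₁·p₂) ≈ 2.104 rad (120.5°).
Interpolate at f = 0.56 with slerp weights a = sin((1−f)δ)/sin δ ≈ 0.928, b = sin(fδ)/sin δ ≈ 1.073.
p = a·p₁ + b·p₂ ≈ (0.076, -0.976, 0.204); φ = arcsin(p_z) ≈ 11.76°, λ = atan2(p_y, p_x) ≈ -85.55°.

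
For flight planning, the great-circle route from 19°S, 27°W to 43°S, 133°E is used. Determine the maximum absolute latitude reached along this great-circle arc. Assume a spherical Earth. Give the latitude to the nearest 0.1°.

The great circle lies in the plane with unit normal n̂ = (p₁ × p₂)/|p₁ × p₂|.
Here n̂_z ≈ +0.262; the vertex latitude is φ_max = arccos|n̂_z| ≈ 74.8°.
Check via Clairaut: cos φ_max = |cos φ₁| · sin C = cos(19.0°)·sin(163.9°) ≈ 0.262, again giving ≈ 74.8°.

≈ 74.8°S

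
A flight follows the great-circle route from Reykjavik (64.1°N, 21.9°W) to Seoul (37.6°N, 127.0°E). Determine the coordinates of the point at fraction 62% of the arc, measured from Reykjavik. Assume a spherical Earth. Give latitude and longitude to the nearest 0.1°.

From cos δ = sin φ₁ sin φ₂ + cos φ₁ cos φ₂ cos Δλ, the central angle is δ ≈ 1.316 rad (75.4°).
Interpolate at f = 0.62 with slerp weights a = sin((1−f)δ)/sin δ ≈ 0.495, b = sin(fδ)/sin δ ≈ 0.753.
p = a·p₁ + b·p₂ ≈ (-0.158, 0.395, 0.905); φ = arcsin(p_z) ≈ 64.79°, λ = atan2(p_y, p_x) ≈ 111.78°.

≈ 64.8°N, 111.8°E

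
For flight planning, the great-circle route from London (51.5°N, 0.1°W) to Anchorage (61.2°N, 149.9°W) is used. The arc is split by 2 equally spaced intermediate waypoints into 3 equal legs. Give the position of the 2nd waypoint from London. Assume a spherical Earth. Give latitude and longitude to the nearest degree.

≈ (79°N, 109°W)

Write both endpoints as unit vectors p₁, p₂ with components (cos φ cos λ, cos φ sin λ, sin φ).
The central angle between the endpoints is δ = arccos(p₁·p₂) ≈ 1.130 rad (64.7°).
Interpolate at f = 2/3 with slerp weights a = sin((1−f)δ)/sin δ ≈ 0.407, b = sin(fδ)/sin δ ≈ 0.756.
p = a·p₁ + b·p₂ ≈ (-0.062, -0.183, 0.981); φ = arcsin(p_z) ≈ 78.85°, λ = atan2(p_y, p_x) ≈ -108.72°.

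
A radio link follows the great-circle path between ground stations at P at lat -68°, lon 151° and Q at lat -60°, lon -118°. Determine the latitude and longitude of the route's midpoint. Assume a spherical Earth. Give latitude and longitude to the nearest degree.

Write both endpoints as unit vectors p₁, p₂ with components (cos φ cos λ, cos φ sin λ, sin φ).
The central angle between the endpoints is δ = arccos(p₁·p₂) ≈ 0.644 rad (36.9°).
Interpolate at f = 1/2 with slerp weights a = sin((1−f)δ)/sin δ ≈ 0.527, b = sin(fδ)/sin δ ≈ 0.527.
p = a·p₁ + b·p₂ ≈ (-0.296, -0.137, -0.945); φ = arcsin(p_z) ≈ -70.94°, λ = atan2(p_y, p_x) ≈ -155.20°.

≈ lat -71°, lon -155°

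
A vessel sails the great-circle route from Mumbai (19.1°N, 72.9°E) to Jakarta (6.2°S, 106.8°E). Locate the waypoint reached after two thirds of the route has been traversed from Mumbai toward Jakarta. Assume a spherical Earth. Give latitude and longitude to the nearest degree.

Convert each endpoint to a unit vector on the sphere (x = cos φ cos λ, y = cos φ sin λ, z = sin φ).
The central angle between the endpoints is δ = arccos(p₁·p₂) ≈ 0.731 rad (41.9°).
Interpolate at f = 2/3 with slerp weights a = sin((1−f)δ)/sin δ ≈ 0.361, b = sin(fδ)/sin δ ≈ 0.701.
p = a·p₁ + b·p₂ ≈ (-0.101, 0.994, 0.043); φ = arcsin(p_z) ≈ 2.44°, λ = atan2(p_y, p_x) ≈ 95.81°.

≈ 2°N, 96°E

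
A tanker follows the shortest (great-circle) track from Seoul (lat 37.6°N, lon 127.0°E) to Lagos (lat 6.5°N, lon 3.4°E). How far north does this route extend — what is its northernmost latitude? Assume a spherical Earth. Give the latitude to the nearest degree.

The great circle lies in the plane with unit normal n̂ = (p₁ × p₂)/|p₁ × p₂|.
Here n̂_z ≈ -0.705; the vertex latitude is φ_max = arccos|n̂_z| ≈ 45.2°.
Check via Clairaut: cos φ_max = |cos φ₁| · sin C = cos(37.6°)·sin(62.8°) ≈ 0.705, again giving ≈ 45.2°.

≈ 45°N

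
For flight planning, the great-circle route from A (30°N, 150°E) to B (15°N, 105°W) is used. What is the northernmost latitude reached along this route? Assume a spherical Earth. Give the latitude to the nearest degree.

≈ 36°N

The great circle lies in the plane with unit normal n̂ = (p₁ × p₂)/|p₁ × p₂|.
Here n̂_z ≈ +0.811; the vertex latitude is φ_max = arccos|n̂_z| ≈ 35.8°.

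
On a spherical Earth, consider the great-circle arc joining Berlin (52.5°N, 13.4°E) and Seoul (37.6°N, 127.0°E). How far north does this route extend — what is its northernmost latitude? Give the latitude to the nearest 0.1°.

The great circle lies in the plane with unit normal n̂ = (p₁ × p₂)/|p₁ × p₂|.
Here n̂_z ≈ +0.462; the vertex latitude is φ_max = arccos|n̂_z| ≈ 62.5°.
Check via Clairaut: cos φ_max = |cos φ₁| · sin C = cos(52.5°)·sin(49.4°) ≈ 0.462, again giving ≈ 62.5°.

≈ 62.5°N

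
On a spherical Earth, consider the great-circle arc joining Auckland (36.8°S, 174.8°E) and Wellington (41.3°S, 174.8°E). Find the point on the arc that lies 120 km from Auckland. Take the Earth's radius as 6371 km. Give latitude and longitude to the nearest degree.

≈ 38°S, 175°E

Convert each endpoint to a unit vector on the sphere (x = cos φ cos λ, y = cos φ sin λ, z = sin φ).
The central angle between the endpoints is δ = arccos(p₁·p₂) ≈ 0.079 rad (4.5°). The total great-circle distance is δ·R ≈ 0.079 × 6371 ≈ 500 km, so the target fraction is f = 120/500 ≈ 0.240.
Interpolate at f ≈ 0.240 with slerp weights a = sin((1−f)δ)/sin δ ≈ 0.761, b = sin(fδ)/sin δ ≈ 0.240.
p = a·p₁ + b·p₂ ≈ (-0.786, 0.072, -0.614); φ = arcsin(p_z) ≈ -37.88°, λ = atan2(p_y, p_x) ≈ 174.80°.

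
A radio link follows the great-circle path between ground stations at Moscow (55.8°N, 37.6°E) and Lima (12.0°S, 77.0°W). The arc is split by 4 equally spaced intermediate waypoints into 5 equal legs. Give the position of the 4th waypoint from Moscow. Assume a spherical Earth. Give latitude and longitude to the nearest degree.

≈ 7°N, 64°W

Convert each endpoint to a unit vector on the sphere (x = cos φ cos λ, y = cos φ sin λ, z = sin φ).
The central angle between the endpoints is δ = arccos(p₁·p₂) ≈ 1.983 rad (113.6°).
Interpolate at f = 4/5 with slerp weights a = sin((1−f)δ)/sin δ ≈ 0.422, b = sin(fδ)/sin δ ≈ 1.091.
p = a·p₁ + b·p₂ ≈ (0.428, -0.896, 0.122); φ = arcsin(p_z) ≈ 7.00°, λ = atan2(p_y, p_x) ≈ -64.46°.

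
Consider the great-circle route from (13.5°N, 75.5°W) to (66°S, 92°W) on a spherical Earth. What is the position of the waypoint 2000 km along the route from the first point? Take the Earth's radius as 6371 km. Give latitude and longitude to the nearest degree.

≈ (4°S, 78°W)

Convert each endpoint to a unit vector on the sphere (x = cos φ cos λ, y = cos φ sin λ, z = sin φ).
The central angle between the endpoints is δ = arccos(p₁·p₂) ≈ 1.404 rad (80.4°). The total great-circle distance is δ·R ≈ 1.404 × 6371 ≈ 8945 km, so the target fraction is f = 2000/8945 ≈ 0.224.
Interpolate at f ≈ 0.224 with slerp weights a = sin((1−f)δ)/sin δ ≈ 0.899, b = sin(fδ)/sin δ ≈ 0.313.
p = a·p₁ + b·p₂ ≈ (0.214, -0.974, -0.076); φ = arcsin(p_z) ≈ -4.37°, λ = atan2(p_y, p_x) ≈ -77.58°.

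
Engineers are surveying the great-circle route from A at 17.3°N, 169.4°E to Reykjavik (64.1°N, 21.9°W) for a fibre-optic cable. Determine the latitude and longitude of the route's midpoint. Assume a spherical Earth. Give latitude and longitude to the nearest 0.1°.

≈ 66.0°N, 178.6°E

Write both endpoints as unit vectors p₁, p₂ with components (cos φ cos λ, cos φ sin λ, sin φ).
The central angle between the endpoints is δ = arccos(p₁·p₂) ≈ 1.713 rad (98.1°).
Interpolate at f = 1/2 with slerp weights a = sin((1−f)δ)/sin δ ≈ 0.763, b = sin(fδ)/sin δ ≈ 0.763.
p = a·p₁ + b·p₂ ≈ (-0.407, 0.010, 0.913); φ = arcsin(p_z) ≈ 65.98°, λ = atan2(p_y, p_x) ≈ 178.63°.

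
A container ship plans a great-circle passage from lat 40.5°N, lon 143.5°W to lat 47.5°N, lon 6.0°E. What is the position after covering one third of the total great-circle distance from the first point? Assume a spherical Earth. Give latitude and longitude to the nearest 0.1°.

≈ lat 66.3°N, lon 118.8°W

Write both endpoints as unit vectors p₁, p₂ with components (cos φ cos λ, cos φ sin λ, sin φ).
The central angle between the endpoints is δ = arccos(p₁·p₂) ≈ 1.535 rad (87.9°).
Interpolate at f = 1/3 with slerp weights a = sin((1−f)δ)/sin δ ≈ 0.854, b = sin(fδ)/sin δ ≈ 0.490.
p = a·p₁ + b·p₂ ≈ (-0.193, -0.352, 0.916); φ = arcsin(p_z) ≈ 66.34°, λ = atan2(p_y, p_x) ≈ -118.76°.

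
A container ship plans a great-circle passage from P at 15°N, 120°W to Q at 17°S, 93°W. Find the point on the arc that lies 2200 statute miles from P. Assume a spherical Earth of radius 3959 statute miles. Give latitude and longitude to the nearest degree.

≈ 10°S, 100°W

Write both endpoints as unit vectors p₁, p₂ with components (cos φ cos λ, cos φ sin λ, sin φ).
The central angle between the endpoints is δ = arccos(p₁·p₂) ≈ 0.727 rad (41.6°). The total great-circle distance is δ·R ≈ 0.727 × 3959 ≈ 2877 mi, so the target fraction is f = 2200/2877 ≈ 0.765.
Interpolate at f ≈ 0.765 with slerp weights a = sin((1−f)δ)/sin δ ≈ 0.256, b = sin(fδ)/sin δ ≈ 0.794.
p = a·p₁ + b·p₂ ≈ (-0.163, -0.973, -0.166); φ = arcsin(p_z) ≈ -9.55°, λ = atan2(p_y, p_x) ≈ -99.54°.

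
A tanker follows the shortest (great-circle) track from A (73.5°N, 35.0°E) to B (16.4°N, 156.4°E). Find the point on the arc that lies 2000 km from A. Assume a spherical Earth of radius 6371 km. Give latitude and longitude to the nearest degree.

≈ (74°N, 103°E)

The haversine formula gives a central angle δ ≈ 1.442 rad (82.6°) between the endpoints. The total great-circle distance is δ·R ≈ 1.442 × 6371 ≈ 9185 km, so the target fraction is f = 2000/9185 ≈ 0.218.
Interpolate at f ≈ 0.218 with slerp weights a = sin((1−f)δ)/sin δ ≈ 0.911, b = sin(fδ)/sin δ ≈ 0.311.
p = a·p₁ + b·p₂ ≈ (-0.062, 0.268, 0.961); φ = arcsin(p_z) ≈ 74.04°, λ = atan2(p_y, p_x) ≈ 102.98°.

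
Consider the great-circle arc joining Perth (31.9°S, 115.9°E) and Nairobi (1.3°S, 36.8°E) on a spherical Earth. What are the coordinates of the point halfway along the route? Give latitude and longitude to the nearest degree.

Write both endpoints as unit vectors p₁, p₂ with components (cos φ cos λ, cos φ sin λ, sin φ).
The central angle between the endpoints is δ = arccos(p₁·p₂) ≈ 1.397 rad (80.1°).
Interpolate at f = 1/2 with slerp weights a = sin((1−f)δ)/sin δ ≈ 0.653, b = sin(fδ)/sin δ ≈ 0.653.
p = a·p₁ + b·p₂ ≈ (0.281, 0.890, -0.360); φ = arcsin(p_z) ≈ -21.09°, λ = atan2(p_y, p_x) ≈ 72.50°.

≈ 21°S, 72°E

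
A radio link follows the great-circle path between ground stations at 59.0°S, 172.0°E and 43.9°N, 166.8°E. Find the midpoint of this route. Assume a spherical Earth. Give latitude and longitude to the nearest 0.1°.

≈ 7.6°S, 169.0°E

Write both endpoints as unit vectors p₁, p₂ with components (cos φ cos λ, cos φ sin λ, sin φ).
The central angle between the endpoints is δ = arccos(p₁·p₂) ≈ 1.798 rad (103.0°).
Interpolate at f = 1/2 with slerp weights a = sin((1−f)δ)/sin δ ≈ 0.803, b = sin(fδ)/sin δ ≈ 0.803.
p = a·p₁ + b·p₂ ≈ (-0.973, 0.190, -0.132); φ = arcsin(p_z) ≈ -7.56°, λ = atan2(p_y, p_x) ≈ 168.97°.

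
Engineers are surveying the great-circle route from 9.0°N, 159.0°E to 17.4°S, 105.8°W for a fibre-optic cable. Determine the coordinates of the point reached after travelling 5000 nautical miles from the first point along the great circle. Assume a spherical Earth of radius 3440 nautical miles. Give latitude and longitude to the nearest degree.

Write both endpoints as unit vectors p₁, p₂ with components (cos φ cos λ, cos φ sin λ, sin φ).
The central angle between the endpoints is δ = arccos(p₁·p₂) ≈ 1.703 rad (97.6°). The total great-circle distance is δ·R ≈ 1.703 × 3440 ≈ 5860 nmi, so the target fraction is f = 5000/5860 ≈ 0.853.
Interpolate at f ≈ 0.853 with slerp weights a = sin((1−f)δ)/sin δ ≈ 0.249, b = sin(fδ)/sin δ ≈ 1.002.
p = a·p₁ + b·p₂ ≈ (-0.490, -0.832, -0.261); φ = arcsin(p_z) ≈ -15.10°, λ = atan2(p_y, p_x) ≈ -120.53°.

≈ 15°S, 121°W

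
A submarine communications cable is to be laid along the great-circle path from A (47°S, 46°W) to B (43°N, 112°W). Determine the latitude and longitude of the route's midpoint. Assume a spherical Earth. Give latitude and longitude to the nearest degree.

From cos δ = sin φ₁ sin φ₂ + cos φ₁ cos φ₂ cos Δλ, the central angle is δ ≈ 1.871 rad (107.2°).
Interpolate at f = 1/2 with slerp weights a = sin((1−f)δ)/sin δ ≈ 0.843, b = sin(fδ)/sin δ ≈ 0.843.
p = a·p₁ + b·p₂ ≈ (0.168, -0.985, -0.042); φ = arcsin(p_z) ≈ -2.38°, λ = atan2(p_y, p_x) ≈ -80.30°.

≈ (2°S, 80°W)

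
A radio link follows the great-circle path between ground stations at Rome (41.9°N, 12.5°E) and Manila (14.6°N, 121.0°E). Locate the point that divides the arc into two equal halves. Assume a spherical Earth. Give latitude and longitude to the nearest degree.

≈ (42°N, 77°E)

From cos δ = sin φ₁ sin φ₂ + cos φ₁ cos φ₂ cos Δλ, the central angle is δ ≈ 1.631 rad (93.5°).
Interpolate at f = 1/2 with slerp weights a = sin((1−f)δ)/sin δ ≈ 0.729, b = sin(fδ)/sin δ ≈ 0.729.
p = a·p₁ + b·p₂ ≈ (0.166, 0.723, 0.671); φ = arcsin(p_z) ≈ 42.14°, λ = atan2(p_y, p_x) ≈ 77.02°.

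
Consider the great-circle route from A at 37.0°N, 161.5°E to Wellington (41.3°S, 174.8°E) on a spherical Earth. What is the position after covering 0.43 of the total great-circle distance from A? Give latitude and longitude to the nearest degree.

The haversine formula gives a central angle δ ≈ 1.383 rad (79.2°) between the endpoints.
Interpolate at f = 0.43 with slerp weights a = sin((1−f)δ)/sin δ ≈ 0.722, b = sin(fδ)/sin δ ≈ 0.570.
p = a·p₁ + b·p₂ ≈ (-0.973, 0.222, 0.058); φ = arcsin(p_z) ≈ 3.33°, λ = atan2(p_y, p_x) ≈ 167.17°.

≈ 3°N, 167°E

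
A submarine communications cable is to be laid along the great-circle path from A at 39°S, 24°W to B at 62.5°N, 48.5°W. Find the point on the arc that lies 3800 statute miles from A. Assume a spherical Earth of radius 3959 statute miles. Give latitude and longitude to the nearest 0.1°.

From cos δ = sin φ₁ sin φ₂ + cos φ₁ cos φ₂ cos Δλ, the central angle is δ ≈ 1.805 rad (103.4°). The total great-circle distance is δ·R ≈ 1.805 × 3959 ≈ 7144 mi, so the target fraction is f = 3800/7144 ≈ 0.532.
Interpolate at f ≈ 0.532 with slerp weights a = sin((1−f)δ)/sin δ ≈ 0.769, b = sin(fδ)/sin δ ≈ 0.842.
p = a·p₁ + b·p₂ ≈ (0.803, -0.534, 0.263); φ = arcsin(p_z) ≈ 15.25°, λ = atan2(p_y, p_x) ≈ -33.62°.

≈ 15.3°N, 33.6°W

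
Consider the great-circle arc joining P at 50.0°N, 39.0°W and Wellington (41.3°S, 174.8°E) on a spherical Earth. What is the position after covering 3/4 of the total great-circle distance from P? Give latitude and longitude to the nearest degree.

≈ 15°S, 152°W

Write both endpoints as unit vectors p₁, p₂ with components (cos φ cos λ, cos φ sin λ, sin φ).
The central angle between the endpoints is δ = arccos(p₁·p₂) ≈ 2.707 rad (155.1°).
Interpolate at f = 3/4 with slerp weights a = sin((1−f)δ)/sin δ ≈ 1.486, b = sin(fδ)/sin δ ≈ 2.127.
p = a·p₁ + b·p₂ ≈ (-0.849, -0.456, -0.266); φ = arcsin(p_z) ≈ -15.41°, λ = atan2(p_y, p_x) ≈ -151.75°.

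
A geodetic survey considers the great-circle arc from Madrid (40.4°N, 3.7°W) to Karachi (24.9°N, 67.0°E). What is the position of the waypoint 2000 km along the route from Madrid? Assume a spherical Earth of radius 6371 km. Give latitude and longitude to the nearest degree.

≈ (41°N, 20°E)

Write both endpoints as unit vectors p₁, p₂ with components (cos φ cos λ, cos φ sin λ, sin φ).
The central angle between the endpoints is δ = arccos(p₁·p₂) ≈ 1.046 rad (59.9°). The total great-circle distance is δ·R ≈ 1.046 × 6371 ≈ 6663 km, so the target fraction is f = 2000/6663 ≈ 0.300.
Interpolate at f ≈ 0.300 with slerp weights a = sin((1−f)δ)/sin δ ≈ 0.772, b = sin(fδ)/sin δ ≈ 0.357.
p = a·p₁ + b·p₂ ≈ (0.713, 0.260, 0.651); φ = arcsin(p_z) ≈ 40.60°, λ = atan2(p_y, p_x) ≈ 20.02°.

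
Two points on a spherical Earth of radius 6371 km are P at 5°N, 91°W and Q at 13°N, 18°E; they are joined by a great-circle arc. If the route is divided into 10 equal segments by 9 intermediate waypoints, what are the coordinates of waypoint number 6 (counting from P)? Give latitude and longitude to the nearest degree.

≈ 16°N, 26°W

Convert each endpoint to a unit vector on the sphere (x = cos φ cos λ, y = cos φ sin λ, z = sin φ).
The central angle between the endpoints is δ = arccos(p₁·p₂) ≈ 1.872 rad (107.2°).
Interpolate at f = 6/10 with slerp weights a = sin((1−f)δ)/sin δ ≈ 0.713, b = sin(fδ)/sin δ ≈ 0.944.
p = a·p₁ + b·p₂ ≈ (0.862, -0.426, 0.274); φ = arcsin(p_z) ≈ 15.93°, λ = atan2(p_y, p_x) ≈ -26.28°.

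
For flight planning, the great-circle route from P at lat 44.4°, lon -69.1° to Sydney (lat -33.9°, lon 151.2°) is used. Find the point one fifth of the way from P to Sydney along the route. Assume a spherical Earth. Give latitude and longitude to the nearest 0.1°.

≈ lat 39.6°, lon -108.7°

Convert each endpoint to a unit vector on the sphere (x = cos φ cos λ, y = cos φ sin λ, z = sin φ).
The central angle between the endpoints is δ = arccos(p₁·p₂) ≈ 2.573 rad (147.4°).
Interpolate at f = 1/5 with slerp weights a = sin((1−f)δ)/sin δ ≈ 1.640, b = sin(fδ)/sin δ ≈ 0.914.
p = a·p₁ + b·p₂ ≈ (-0.246, -0.729, 0.638); φ = arcsin(p_z) ≈ 39.65°, λ = atan2(p_y, p_x) ≈ -108.67°.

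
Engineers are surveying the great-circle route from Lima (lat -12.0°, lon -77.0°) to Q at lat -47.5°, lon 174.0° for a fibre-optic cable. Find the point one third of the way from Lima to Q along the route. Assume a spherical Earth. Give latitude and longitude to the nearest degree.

≈ lat -35°, lon -101°

The haversine formula gives a central angle δ ≈ 1.633 rad (93.5°) between the endpoints.
Interpolate at f = 1/3 with slerp weights a = sin((1−f)δ)/sin δ ≈ 0.888, b = sin(fδ)/sin δ ≈ 0.519.
p = a·p₁ + b·p₂ ≈ (-0.153, -0.809, -0.567); φ = arcsin(p_z) ≈ -34.54°, λ = atan2(p_y, p_x) ≈ -100.72°.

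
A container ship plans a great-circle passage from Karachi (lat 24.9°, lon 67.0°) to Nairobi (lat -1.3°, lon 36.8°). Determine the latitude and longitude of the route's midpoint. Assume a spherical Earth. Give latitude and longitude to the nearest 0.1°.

From cos δ = sin φ₁ sin φ₂ + cos φ₁ cos φ₂ cos Δλ, the central angle is δ ≈ 0.685 rad (39.3°).
Interpolate at f = 1/2 with slerp weights a = sin((1−f)δ)/sin δ ≈ 0.531, b = sin(fδ)/sin δ ≈ 0.531.
p = a·p₁ + b·p₂ ≈ (0.613, 0.761, 0.211); φ = arcsin(p_z) ≈ 12.21°, λ = atan2(p_y, p_x) ≈ 51.15°.

≈ lat 12.2°, lon 51.1°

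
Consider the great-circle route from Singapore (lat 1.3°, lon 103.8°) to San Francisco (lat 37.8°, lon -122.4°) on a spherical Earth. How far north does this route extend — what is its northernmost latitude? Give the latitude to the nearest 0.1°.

The great circle lies in the plane with unit normal n̂ = (p₁ × p₂)/|p₁ × p₂|.
Here n̂_z ≈ +0.674; the vertex latitude is φ_max = arccos|n̂_z| ≈ 47.6°.
Check via Clairaut: cos φ_max = |cos φ₁| · sin C = cos(1.3°)·sin(42.4°) ≈ 0.674, again giving ≈ 47.6°.

≈ 47.6°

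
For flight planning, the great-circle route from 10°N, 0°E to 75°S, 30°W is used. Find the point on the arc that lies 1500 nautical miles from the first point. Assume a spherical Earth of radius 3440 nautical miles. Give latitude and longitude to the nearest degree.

Write both endpoints as unit vectors p₁, p₂ with components (cos φ cos λ, cos φ sin λ, sin φ).
The central angle between the endpoints is δ = arccos(p₁·p₂) ≈ 1.518 rad (87.0°). The total great-circle distance is δ·R ≈ 1.518 × 3440 ≈ 5221 nmi, so the target fraction is f = 1500/5221 ≈ 0.287.
Interpolate at f ≈ 0.287 with slerp weights a = sin((1−f)δ)/sin δ ≈ 0.884, b = sin(fδ)/sin δ ≈ 0.423.
p = a·p₁ + b·p₂ ≈ (0.965, -0.055, -0.255); φ = arcsin(p_z) ≈ -14.78°, λ = atan2(p_y, p_x) ≈ -3.25°.

≈ 15°S, 3°W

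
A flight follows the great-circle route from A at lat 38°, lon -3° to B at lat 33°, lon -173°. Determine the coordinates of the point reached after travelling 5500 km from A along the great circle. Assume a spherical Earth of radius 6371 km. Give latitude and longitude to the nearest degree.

≈ lat 83°, lon -70°

From cos δ = sin φ₁ sin φ₂ + cos φ₁ cos φ₂ cos Δλ, the central angle is δ ≈ 1.892 rad (108.4°). The total great-circle distance is δ·R ≈ 1.892 × 6371 ≈ 12053 km, so the target fraction is f = 5500/12053 ≈ 0.456.
Interpolate at f ≈ 0.456 with slerp weights a = sin((1−f)δ)/sin δ ≈ 0.903, b = sin(fδ)/sin δ ≈ 0.801.
p = a·p₁ + b·p₂ ≈ (0.044, -0.119, 0.992); φ = arcsin(p_z) ≈ 82.71°, λ = atan2(p_y, p_x) ≈ -69.87°.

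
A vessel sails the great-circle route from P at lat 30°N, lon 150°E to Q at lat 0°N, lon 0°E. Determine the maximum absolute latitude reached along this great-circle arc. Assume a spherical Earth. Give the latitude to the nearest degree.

≈ 49°N

The great circle lies in the plane with unit normal n̂ = (p₁ × p₂)/|p₁ × p₂|.
Here n̂_z ≈ -0.655; the vertex latitude is φ_max = arccos|n̂_z| ≈ 49.1°.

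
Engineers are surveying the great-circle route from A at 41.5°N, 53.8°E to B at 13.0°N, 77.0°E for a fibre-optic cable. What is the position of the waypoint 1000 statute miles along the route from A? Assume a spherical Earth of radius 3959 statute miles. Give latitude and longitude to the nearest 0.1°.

Convert each endpoint to a unit vector on the sphere (x = cos φ cos λ, y = cos φ sin λ, z = sin φ).
The central angle between the endpoints is δ = arccos(p₁·p₂) ≈ 0.610 rad (34.9°). The total great-circle distance is δ·R ≈ 0.610 × 3959 ≈ 2414 mi, so the target fraction is f = 1000/2414 ≈ 0.414.
Interpolate at f ≈ 0.414 with slerp weights a = sin((1−f)δ)/sin δ ≈ 0.610, b = sin(fδ)/sin δ ≈ 0.436.
p = a·p₁ + b·p₂ ≈ (0.366, 0.783, 0.503); φ = arcsin(p_z) ≈ 30.18°, λ = atan2(p_y, p_x) ≈ 64.97°.

≈ 30.2°N, 65.0°E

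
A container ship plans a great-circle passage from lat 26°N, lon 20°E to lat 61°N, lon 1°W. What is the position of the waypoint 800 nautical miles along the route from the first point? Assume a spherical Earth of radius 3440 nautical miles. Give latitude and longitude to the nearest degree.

≈ lat 39°N, lon 15°E

From cos δ = sin φ₁ sin φ₂ + cos φ₁ cos φ₂ cos Δλ, the central angle is δ ≈ 0.660 rad (37.8°). The total great-circle distance is δ·R ≈ 0.660 × 3440 ≈ 2269 nmi, so the target fraction is f = 800/2269 ≈ 0.353.
Interpolate at f ≈ 0.353 with slerp weights a = sin((1−f)δ)/sin δ ≈ 0.676, b = sin(fδ)/sin δ ≈ 0.376.
p = a·p₁ + b·p₂ ≈ (0.753, 0.205, 0.625); φ = arcsin(p_z) ≈ 38.70°, λ = atan2(p_y, p_x) ≈ 15.20°.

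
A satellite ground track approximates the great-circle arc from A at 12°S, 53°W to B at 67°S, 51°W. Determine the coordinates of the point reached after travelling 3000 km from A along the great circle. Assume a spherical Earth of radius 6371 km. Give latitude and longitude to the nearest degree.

Convert each endpoint to a unit vector on the sphere (x = cos φ cos λ, y = cos φ sin λ, z = sin φ).
The central angle between the endpoints is δ = arccos(p₁·p₂) ≈ 0.960 rad (55.0°). The total great-circle distance is δ·R ≈ 0.960 × 6371 ≈ 6118 km, so the target fraction is f = 3000/6118 ≈ 0.490.
Interpolate at f ≈ 0.490 with slerp weights a = sin((1−f)δ)/sin δ ≈ 0.574, b = sin(fδ)/sin δ ≈ 0.554.
p = a·p₁ + b·p₂ ≈ (0.474, -0.616, -0.629); φ = arcsin(p_z) ≈ -38.98°, λ = atan2(p_y, p_x) ≈ -52.44°.

≈ 39°S, 52°W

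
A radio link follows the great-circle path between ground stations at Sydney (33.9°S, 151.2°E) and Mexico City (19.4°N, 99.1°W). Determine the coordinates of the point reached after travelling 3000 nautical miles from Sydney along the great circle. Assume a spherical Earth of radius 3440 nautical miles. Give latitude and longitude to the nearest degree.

From cos δ = sin φ₁ sin φ₂ + cos φ₁ cos φ₂ cos Δλ, the central angle is δ ≈ 2.037 rad (116.7°). The total great-circle distance is δ·R ≈ 2.037 × 3440 ≈ 7006 nmi, so the target fraction is f = 3000/7006 ≈ 0.428.
Interpolate at f ≈ 0.428 with slerp weights a = sin((1−f)δ)/sin δ ≈ 1.028, b = sin(fδ)/sin δ ≈ 0.857.
p = a·p₁ + b·p₂ ≈ (-0.876, -0.387, -0.289); φ = arcsin(p_z) ≈ -16.79°, λ = atan2(p_y, p_x) ≈ -156.15°.

≈ (17°S, 156°W)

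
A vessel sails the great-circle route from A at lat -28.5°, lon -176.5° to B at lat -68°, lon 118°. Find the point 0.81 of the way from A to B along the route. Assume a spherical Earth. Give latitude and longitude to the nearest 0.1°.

Convert each endpoint to a unit vector on the sphere (x = cos φ cos λ, y = cos φ sin λ, z = sin φ).
The central angle between the endpoints is δ = arccos(p₁·p₂) ≈ 0.953 rad (54.6°).
Interpolate at f = 0.81 with slerp weights a = sin((1−f)δ)/sin δ ≈ 0.221, b = sin(fδ)/sin δ ≈ 0.856.
p = a·p₁ + b·p₂ ≈ (-0.344, 0.271, -0.899); φ = arcsin(p_z) ≈ -64.01°, λ = atan2(p_y, p_x) ≈ 141.77°.

≈ lat -64.0°, lon 141.8°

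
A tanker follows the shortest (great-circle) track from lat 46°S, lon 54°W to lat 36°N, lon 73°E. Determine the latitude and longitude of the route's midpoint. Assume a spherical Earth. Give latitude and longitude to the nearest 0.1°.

The haversine formula gives a central angle δ ≈ 2.436 rad (139.6°) between the endpoints.
Interpolate at f = 1/2 with slerp weights a = sin((1−f)δ)/sin δ ≈ 1.446, b = sin(fδ)/sin δ ≈ 1.446.
p = a·p₁ + b·p₂ ≈ (0.933, 0.306, -0.190); φ = arcsin(p_z) ≈ -10.97°, λ = atan2(p_y, p_x) ≈ 18.17°.

≈ lat 11.0°S, lon 18.2°E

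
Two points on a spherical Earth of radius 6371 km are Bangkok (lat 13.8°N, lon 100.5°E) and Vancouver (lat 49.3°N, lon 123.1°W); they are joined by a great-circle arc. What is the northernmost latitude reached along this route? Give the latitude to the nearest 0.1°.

The great circle lies in the plane with unit normal n̂ = (p₁ × p₂)/|p₁ × p₂|.
Here n̂_z ≈ +0.455; the vertex latitude is φ_max = arccos|n̂_z| ≈ 63.0°.
Check via Clairaut: cos φ_max = |cos φ₁| · sin C = cos(13.8°)·sin(27.9°) ≈ 0.455, again giving ≈ 63.0°.

≈ 63.0°N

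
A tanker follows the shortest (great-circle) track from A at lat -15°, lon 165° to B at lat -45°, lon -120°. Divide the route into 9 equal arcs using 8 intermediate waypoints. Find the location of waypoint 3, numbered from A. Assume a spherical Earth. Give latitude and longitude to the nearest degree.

Convert each endpoint to a unit vector on the sphere (x = cos φ cos λ, y = cos φ sin λ, z = sin φ).
The central angle between the endpoints is δ = arccos(p₁·p₂) ≈ 1.203 rad (68.9°).
Interpolate at f = 3/9 with slerp weights a = sin((1−f)δ)/sin δ ≈ 0.770, b = sin(fδ)/sin δ ≈ 0.418.
p = a·p₁ + b·p₂ ≈ (-0.867, -0.064, -0.495); φ = arcsin(p_z) ≈ -29.68°, λ = atan2(p_y, p_x) ≈ -175.80°.

≈ lat -30°, lon -176°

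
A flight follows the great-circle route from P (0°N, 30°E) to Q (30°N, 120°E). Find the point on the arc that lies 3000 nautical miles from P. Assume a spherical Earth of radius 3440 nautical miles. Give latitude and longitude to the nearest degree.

≈ (23°N, 76°E)

From cos δ = sin φ₁ sin φ₂ + cos φ₁ cos φ₂ cos Δλ, the central angle is δ ≈ 1.571 rad (90.0°). The total great-circle distance is δ·R ≈ 1.571 × 3440 ≈ 5404 nmi, so the target fraction is f = 3000/5404 ≈ 0.555.
Interpolate at f ≈ 0.555 with slerp weights a = sin((1−f)δ)/sin δ ≈ 0.643, b = sin(fδ)/sin δ ≈ 0.766.
p = a·p₁ + b·p₂ ≈ (0.226, 0.896, 0.383); φ = arcsin(p_z) ≈ 22.51°, λ = atan2(p_y, p_x) ≈ 75.87°.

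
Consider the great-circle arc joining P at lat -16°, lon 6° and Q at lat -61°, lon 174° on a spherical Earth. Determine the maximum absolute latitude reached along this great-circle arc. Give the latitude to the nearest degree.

The great circle lies in the plane with unit normal n̂ = (p₁ × p₂)/|p₁ × p₂|.
Here n̂_z ≈ +0.099; the vertex latitude is φ_max = arccos|n̂_z| ≈ 84.3°.

≈ -84°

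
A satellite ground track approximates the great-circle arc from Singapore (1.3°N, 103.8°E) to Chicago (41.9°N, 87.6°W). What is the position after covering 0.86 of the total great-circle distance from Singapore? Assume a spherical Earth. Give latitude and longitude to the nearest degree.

The haversine formula gives a central angle δ ≈ 2.366 rad (135.6°) between the endpoints.
Interpolate at f = 0.86 with slerp weights a = sin((1−f)δ)/sin δ ≈ 0.465, b = sin(fδ)/sin δ ≈ 1.278.
p = a·p₁ + b·p₂ ≈ (-0.071, -0.499, 0.864); φ = arcsin(p_z) ≈ 59.74°, λ = atan2(p_y, p_x) ≈ -98.10°.

≈ 60°N, 98°W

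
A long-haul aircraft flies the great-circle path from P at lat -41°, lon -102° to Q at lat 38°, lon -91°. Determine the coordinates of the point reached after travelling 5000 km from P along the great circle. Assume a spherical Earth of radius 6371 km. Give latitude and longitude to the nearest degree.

≈ lat 4°, lon -96°

Convert each endpoint to a unit vector on the sphere (x = cos φ cos λ, y = cos φ sin λ, z = sin φ).
The central angle between the endpoints is δ = arccos(p₁·p₂) ≈ 1.390 rad (79.6°). The total great-circle distance is δ·R ≈ 1.390 × 6371 ≈ 8855 km, so the target fraction is f = 5000/8855 ≈ 0.565.
Interpolate at f ≈ 0.565 with slerp weights a = sin((1−f)δ)/sin δ ≈ 0.578, b = sin(fδ)/sin δ ≈ 0.718.
p = a·p₁ + b·p₂ ≈ (-0.101, -0.993, 0.063); φ = arcsin(p_z) ≈ 3.61°, λ = atan2(p_y, p_x) ≈ -95.79°.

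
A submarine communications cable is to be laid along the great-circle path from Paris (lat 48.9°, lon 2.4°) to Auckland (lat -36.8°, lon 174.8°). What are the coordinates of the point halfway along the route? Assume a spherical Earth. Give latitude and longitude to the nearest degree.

≈ lat 42°, lon 145°

The haversine formula gives a central angle δ ≈ 2.909 rad (166.7°) between the endpoints.
Interpolate at f = 1/2 with slerp weights a = sin((1−f)δ)/sin δ ≈ 4.316, b = sin(fδ)/sin δ ≈ 4.316.
p = a·p₁ + b·p₂ ≈ (-0.607, 0.432, 0.667); φ = arcsin(p_z) ≈ 41.84°, λ = atan2(p_y, p_x) ≈ 144.56°.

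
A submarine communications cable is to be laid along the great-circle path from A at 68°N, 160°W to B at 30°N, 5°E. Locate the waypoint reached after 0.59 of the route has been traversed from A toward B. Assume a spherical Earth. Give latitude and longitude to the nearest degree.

From cos δ = sin φ₁ sin φ₂ + cos φ₁ cos φ₂ cos Δλ, the central angle is δ ≈ 1.420 rad (81.4°).
Interpolate at f = 0.59 with slerp weights a = sin((1−f)δ)/sin δ ≈ 0.556, b = sin(fδ)/sin δ ≈ 0.752.
p = a·p₁ + b·p₂ ≈ (0.453, -0.015, 0.892); φ = arcsin(p_z) ≈ 63.07°, λ = atan2(p_y, p_x) ≈ -1.84°.

≈ 63°N, 2°W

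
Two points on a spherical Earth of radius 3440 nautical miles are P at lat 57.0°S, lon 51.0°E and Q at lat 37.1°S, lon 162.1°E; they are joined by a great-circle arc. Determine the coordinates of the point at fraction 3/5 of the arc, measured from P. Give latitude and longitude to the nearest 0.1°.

≈ lat 57.8°S, lon 133.7°E

From cos δ = sin φ₁ sin φ₂ + cos φ₁ cos φ₂ cos Δλ, the central angle is δ ≈ 1.214 rad (69.5°).
Interpolate at f = 3/5 with slerp weights a = sin((1−f)δ)/sin δ ≈ 0.498, b = sin(fδ)/sin δ ≈ 0.710.
p = a·p₁ + b·p₂ ≈ (-0.368, 0.385, -0.846); φ = arcsin(p_z) ≈ -57.80°, λ = atan2(p_y, p_x) ≈ 133.74°.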